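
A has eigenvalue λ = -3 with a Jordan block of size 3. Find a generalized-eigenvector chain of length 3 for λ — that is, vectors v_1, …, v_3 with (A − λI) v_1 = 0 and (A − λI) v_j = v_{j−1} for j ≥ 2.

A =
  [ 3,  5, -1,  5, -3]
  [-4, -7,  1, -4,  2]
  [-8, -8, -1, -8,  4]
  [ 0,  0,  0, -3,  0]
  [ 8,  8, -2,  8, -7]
A Jordan chain for λ = -3 of length 3:
v_1 = (-6, 4, 8, 0, -8)ᵀ
v_2 = (5, -4, -8, 0, 8)ᵀ
v_3 = (0, 1, 0, 0, 0)ᵀ

Let N = A − (-3)·I. We want v_3 with N^3 v_3 = 0 but N^2 v_3 ≠ 0; then v_{j-1} := N · v_j for j = 3, …, 2.

Pick v_3 = (0, 1, 0, 0, 0)ᵀ.
Then v_2 = N · v_3 = (5, -4, -8, 0, 8)ᵀ.
Then v_1 = N · v_2 = (-6, 4, 8, 0, -8)ᵀ.

Sanity check: (A − (-3)·I) v_1 = (0, 0, 0, 0, 0)ᵀ = 0. ✓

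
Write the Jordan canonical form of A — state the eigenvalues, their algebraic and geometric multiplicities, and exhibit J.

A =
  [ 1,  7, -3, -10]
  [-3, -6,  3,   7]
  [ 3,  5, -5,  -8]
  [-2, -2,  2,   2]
J_3(-2) ⊕ J_1(-2)

The characteristic polynomial is
  det(x·I − A) = x^4 + 8*x^3 + 24*x^2 + 32*x + 16 = (x + 2)^4

Eigenvalues and multiplicities (the geometric multiplicity of λ is n − rank(A − λI), which equals the number of Jordan blocks for λ):
  λ = -2: algebraic multiplicity = 4, geometric multiplicity = 2

Determining the block sizes for each eigenvalue:
  λ = -2: with am = 4 and gm = 2, the partition is not yet determined (e.g. several partitions of 4 into 2 parts exist). Let N = A − (-2)·I. Computing rank(N^1) = 2, rank(N^2) = 1, rank(N^3) = 0; the number of blocks of size ≥ j is rank(N^{j−1}) − rank(N^j), giving [2, 1, 1]. So we have 1 block(s) of size 3, 1 block(s) of size 1 → block sizes [3, 1]

Assembling the blocks gives a Jordan form
J =
  [-2,  1,  0,  0]
  [ 0, -2,  1,  0]
  [ 0,  0, -2,  0]
  [ 0,  0,  0, -2]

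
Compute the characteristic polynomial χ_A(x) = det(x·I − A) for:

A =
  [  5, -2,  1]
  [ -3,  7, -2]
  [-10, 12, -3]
x^3 - 9*x^2 + 27*x - 27

Expanding det(x·I − A) (e.g. by cofactor expansion or by noting that A is similar to its Jordan form J, which has the same characteristic polynomial as A) gives
  χ_A(x) = x^3 - 9*x^2 + 27*x - 27
which factors as (x - 3)^3. The eigenvalues (with algebraic multiplicities) are λ = 3 with multiplicity 3.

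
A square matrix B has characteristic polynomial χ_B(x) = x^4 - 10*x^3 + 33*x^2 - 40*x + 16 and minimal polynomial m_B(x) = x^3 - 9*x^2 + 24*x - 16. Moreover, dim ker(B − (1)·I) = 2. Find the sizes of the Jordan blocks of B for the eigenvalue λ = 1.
Block sizes for λ = 1: [1, 1]

Step 1 — from the characteristic polynomial, algebraic multiplicity of λ = 1 is 2. From dim ker(B − (1)·I) = 2, there are exactly 2 Jordan blocks for λ = 1.
Step 2 — from the minimal polynomial, the factor (x − 1) tells us the largest block for λ = 1 has size 1.
Step 3 — with total size 2, 2 blocks, and largest block 1, the block sizes (in nonincreasing order) are [1, 1].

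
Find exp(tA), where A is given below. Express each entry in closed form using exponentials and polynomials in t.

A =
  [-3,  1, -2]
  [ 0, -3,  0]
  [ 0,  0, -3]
e^{tA} =
  [exp(-3*t), t*exp(-3*t), -2*t*exp(-3*t)]
  [0, exp(-3*t), 0]
  [0, 0, exp(-3*t)]

Strategy: write A = P · J · P⁻¹ where J is a Jordan canonical form, so e^{tA} = P · e^{tJ} · P⁻¹, and e^{tJ} can be computed block-by-block.

A has Jordan form
J =
  [-3,  1,  0]
  [ 0, -3,  0]
  [ 0,  0, -3]
(up to reordering of blocks).

Per-block formulas:
  For a 2×2 Jordan block J_2(-3): exp(t · J_2(-3)) = e^(-3t)·(I + t·N), where N is the 2×2 nilpotent shift.
  For a 1×1 block at λ = -3: exp(t · [-3]) = [e^(-3t)].

After assembling e^{tJ} and conjugating by P, we get:

e^{tA} =
  [exp(-3*t), t*exp(-3*t), -2*t*exp(-3*t)]
  [0, exp(-3*t), 0]
  [0, 0, exp(-3*t)]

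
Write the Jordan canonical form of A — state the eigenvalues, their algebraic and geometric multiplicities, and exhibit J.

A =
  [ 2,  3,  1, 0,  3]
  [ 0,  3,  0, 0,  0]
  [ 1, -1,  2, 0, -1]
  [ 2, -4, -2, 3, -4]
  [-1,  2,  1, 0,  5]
J_3(3) ⊕ J_1(3) ⊕ J_1(3)

The characteristic polynomial is
  det(x·I − A) = x^5 - 15*x^4 + 90*x^3 - 270*x^2 + 405*x - 243 = (x - 3)^5

Eigenvalues and multiplicities (the geometric multiplicity of λ is n − rank(A − λI), which equals the number of Jordan blocks for λ):
  λ = 3: algebraic multiplicity = 5, geometric multiplicity = 3

Determining the block sizes for each eigenvalue:
  λ = 3: with am = 5 and gm = 3, the partition is not yet determined (e.g. several partitions of 5 into 3 parts exist). Let N = A − (3)·I. Computing rank(N^1) = 2, rank(N^2) = 1, rank(N^3) = 0; the number of blocks of size ≥ j is rank(N^{j−1}) − rank(N^j), giving [3, 1, 1]. So we have 1 block(s) of size 3, 2 block(s) of size 1 → block sizes [3, 1, 1]

Assembling the blocks gives a Jordan form
J =
  [3, 1, 0, 0, 0]
  [0, 3, 1, 0, 0]
  [0, 0, 3, 0, 0]
  [0, 0, 0, 3, 0]
  [0, 0, 0, 0, 3]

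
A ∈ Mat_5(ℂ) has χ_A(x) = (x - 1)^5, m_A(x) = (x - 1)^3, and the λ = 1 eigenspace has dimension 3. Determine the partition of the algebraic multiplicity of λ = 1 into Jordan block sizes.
Block sizes for λ = 1: [3, 1, 1]

Step 1 — from the characteristic polynomial, algebraic multiplicity of λ = 1 is 5. From dim ker(A − (1)·I) = 3, there are exactly 3 Jordan blocks for λ = 1.
Step 2 — from the minimal polynomial, the factor (x − 1)^3 tells us the largest block for λ = 1 has size 3.
Step 3 — with total size 5, 3 blocks, and largest block 3, the block sizes (in nonincreasing order) are [3, 1, 1].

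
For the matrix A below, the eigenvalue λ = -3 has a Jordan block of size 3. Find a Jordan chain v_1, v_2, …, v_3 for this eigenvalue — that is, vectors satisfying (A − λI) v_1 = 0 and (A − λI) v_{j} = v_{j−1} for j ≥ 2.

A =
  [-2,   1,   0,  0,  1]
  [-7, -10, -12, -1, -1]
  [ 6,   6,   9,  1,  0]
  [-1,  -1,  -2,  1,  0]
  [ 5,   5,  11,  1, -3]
A Jordan chain for λ = -3 of length 3:
v_1 = (-1, 1, 0, 0, 0)ᵀ
v_2 = (2, -2, 0, 0, -1)ᵀ
v_3 = (2, 0, -1, 0, 0)ᵀ

Let N = A − (-3)·I. We want v_3 with N^3 v_3 = 0 but N^2 v_3 ≠ 0; then v_{j-1} := N · v_j for j = 3, …, 2.

Pick v_3 = (2, 0, -1, 0, 0)ᵀ.
Then v_2 = N · v_3 = (2, -2, 0, 0, -1)ᵀ.
Then v_1 = N · v_2 = (-1, 1, 0, 0, 0)ᵀ.

Sanity check: (A − (-3)·I) v_1 = (0, 0, 0, 0, 0)ᵀ = 0. ✓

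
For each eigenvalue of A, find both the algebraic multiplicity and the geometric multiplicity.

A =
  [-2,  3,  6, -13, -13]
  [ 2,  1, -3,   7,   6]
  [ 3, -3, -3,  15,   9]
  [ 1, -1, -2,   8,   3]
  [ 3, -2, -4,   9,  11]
λ = 3: alg = 5, geom = 2

Step 1 — factor the characteristic polynomial to read off the algebraic multiplicities:
  χ_A(x) = (x - 3)^5

Step 2 — compute geometric multiplicities via the rank-nullity identity g(λ) = n − rank(A − λI):
  rank(A − (3)·I) = 3, so dim ker(A − (3)·I) = n − 3 = 2

Summary:
  λ = 3: algebraic multiplicity = 5, geometric multiplicity = 2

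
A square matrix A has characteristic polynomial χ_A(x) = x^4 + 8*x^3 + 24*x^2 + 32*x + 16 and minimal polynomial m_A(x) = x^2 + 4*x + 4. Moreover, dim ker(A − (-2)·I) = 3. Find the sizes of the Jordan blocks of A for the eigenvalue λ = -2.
Block sizes for λ = -2: [2, 1, 1]

Step 1 — from the characteristic polynomial, algebraic multiplicity of λ = -2 is 4. From dim ker(A − (-2)·I) = 3, there are exactly 3 Jordan blocks for λ = -2.
Step 2 — from the minimal polynomial, the factor (x + 2)^2 tells us the largest block for λ = -2 has size 2.
Step 3 — with total size 4, 3 blocks, and largest block 2, the block sizes (in nonincreasing order) are [2, 1, 1].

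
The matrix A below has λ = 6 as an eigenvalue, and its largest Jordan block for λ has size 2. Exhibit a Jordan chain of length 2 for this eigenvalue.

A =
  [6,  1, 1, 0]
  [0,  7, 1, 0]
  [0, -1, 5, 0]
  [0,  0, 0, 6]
A Jordan chain for λ = 6 of length 2:
v_1 = (1, 1, -1, 0)ᵀ
v_2 = (0, 1, 0, 0)ᵀ

Let N = A − (6)·I. We want v_2 with N^2 v_2 = 0 but N^1 v_2 ≠ 0; then v_{j-1} := N · v_j for j = 2, …, 2.

Pick v_2 = (0, 1, 0, 0)ᵀ.
Then v_1 = N · v_2 = (1, 1, -1, 0)ᵀ.

Sanity check: (A − (6)·I) v_1 = (0, 0, 0, 0)ᵀ = 0. ✓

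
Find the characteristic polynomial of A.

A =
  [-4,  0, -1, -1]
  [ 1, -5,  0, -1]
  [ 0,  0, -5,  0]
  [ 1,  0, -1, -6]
x^4 + 20*x^3 + 150*x^2 + 500*x + 625

Expanding det(x·I − A) (e.g. by cofactor expansion or by noting that A is similar to its Jordan form J, which has the same characteristic polynomial as A) gives
  χ_A(x) = x^4 + 20*x^3 + 150*x^2 + 500*x + 625
which factors as (x + 5)^4. The eigenvalues (with algebraic multiplicities) are λ = -5 with multiplicity 4.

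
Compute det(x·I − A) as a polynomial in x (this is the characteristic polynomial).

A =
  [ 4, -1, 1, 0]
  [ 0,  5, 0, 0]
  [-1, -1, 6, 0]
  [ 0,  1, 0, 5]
x^4 - 20*x^3 + 150*x^2 - 500*x + 625

Expanding det(x·I − A) (e.g. by cofactor expansion or by noting that A is similar to its Jordan form J, which has the same characteristic polynomial as A) gives
  χ_A(x) = x^4 - 20*x^3 + 150*x^2 - 500*x + 625
which factors as (x - 5)^4. The eigenvalues (with algebraic multiplicities) are λ = 5 with multiplicity 4.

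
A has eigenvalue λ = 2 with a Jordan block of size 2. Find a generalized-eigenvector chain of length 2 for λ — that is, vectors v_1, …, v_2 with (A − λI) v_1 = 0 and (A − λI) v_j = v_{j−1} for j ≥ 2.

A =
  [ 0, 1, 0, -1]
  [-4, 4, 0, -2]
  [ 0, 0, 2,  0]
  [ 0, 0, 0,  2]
A Jordan chain for λ = 2 of length 2:
v_1 = (-2, -4, 0, 0)ᵀ
v_2 = (1, 0, 0, 0)ᵀ

Let N = A − (2)·I. We want v_2 with N^2 v_2 = 0 but N^1 v_2 ≠ 0; then v_{j-1} := N · v_j for j = 2, …, 2.

Pick v_2 = (1, 0, 0, 0)ᵀ.
Then v_1 = N · v_2 = (-2, -4, 0, 0)ᵀ.

Sanity check: (A − (2)·I) v_1 = (0, 0, 0, 0)ᵀ = 0. ✓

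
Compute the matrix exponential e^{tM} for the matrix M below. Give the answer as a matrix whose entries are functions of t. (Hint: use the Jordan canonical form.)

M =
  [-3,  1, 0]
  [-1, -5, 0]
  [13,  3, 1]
e^{tM} =
  [t*exp(-4*t) + exp(-4*t), t*exp(-4*t), 0]
  [-t*exp(-4*t), -t*exp(-4*t) + exp(-4*t), 0]
  [-2*t*exp(-4*t) + 3*exp(t) - 3*exp(-4*t), -2*t*exp(-4*t) + exp(t) - exp(-4*t), exp(t)]

Strategy: write M = P · J · P⁻¹ where J is a Jordan canonical form, so e^{tM} = P · e^{tJ} · P⁻¹, and e^{tJ} can be computed block-by-block.

M has Jordan form
J =
  [-4,  1, 0]
  [ 0, -4, 0]
  [ 0,  0, 1]
(up to reordering of blocks).

Per-block formulas:
  For a 2×2 Jordan block J_2(-4): exp(t · J_2(-4)) = e^(-4t)·(I + t·N), where N is the 2×2 nilpotent shift.
  For a 1×1 block at λ = 1: exp(t · [1]) = [e^(1t)].

After assembling e^{tJ} and conjugating by P, we get:

e^{tM} =
  [t*exp(-4*t) + exp(-4*t), t*exp(-4*t), 0]
  [-t*exp(-4*t), -t*exp(-4*t) + exp(-4*t), 0]
  [-2*t*exp(-4*t) + 3*exp(t) - 3*exp(-4*t), -2*t*exp(-4*t) + exp(t) - exp(-4*t), exp(t)]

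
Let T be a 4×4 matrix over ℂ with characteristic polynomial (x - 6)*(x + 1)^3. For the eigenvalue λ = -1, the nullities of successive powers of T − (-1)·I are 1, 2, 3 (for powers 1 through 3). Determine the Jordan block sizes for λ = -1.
Block sizes for λ = -1: [3]

From the dimensions of kernels of powers, the number of Jordan blocks of size at least j is d_j − d_{j−1} where d_j = dim ker(N^j) (with d_0 = 0). Computing the differences gives [1, 1, 1].
The number of blocks of size exactly k is (#blocks of size ≥ k) − (#blocks of size ≥ k + 1), so the partition is: 1 block(s) of size 3.
In nonincreasing order the block sizes are [3].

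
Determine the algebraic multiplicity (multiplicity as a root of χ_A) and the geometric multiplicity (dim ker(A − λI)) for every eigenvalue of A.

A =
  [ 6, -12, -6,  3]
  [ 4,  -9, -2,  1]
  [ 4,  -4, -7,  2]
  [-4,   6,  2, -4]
λ = -4: alg = 2, geom = 1; λ = -3: alg = 2, geom = 2

Step 1 — factor the characteristic polynomial to read off the algebraic multiplicities:
  χ_A(x) = (x + 3)^2*(x + 4)^2

Step 2 — compute geometric multiplicities via the rank-nullity identity g(λ) = n − rank(A − λI):
  rank(A − (-4)·I) = 3, so dim ker(A − (-4)·I) = n − 3 = 1
  rank(A − (-3)·I) = 2, so dim ker(A − (-3)·I) = n − 2 = 2

Summary:
  λ = -4: algebraic multiplicity = 2, geometric multiplicity = 1
  λ = -3: algebraic multiplicity = 2, geometric multiplicity = 2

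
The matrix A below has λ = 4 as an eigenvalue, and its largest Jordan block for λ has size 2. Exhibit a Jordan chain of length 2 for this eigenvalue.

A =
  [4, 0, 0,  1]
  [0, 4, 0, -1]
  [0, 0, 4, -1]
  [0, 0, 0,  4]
A Jordan chain for λ = 4 of length 2:
v_1 = (1, -1, -1, 0)ᵀ
v_2 = (0, 0, 0, 1)ᵀ

Let N = A − (4)·I. We want v_2 with N^2 v_2 = 0 but N^1 v_2 ≠ 0; then v_{j-1} := N · v_j for j = 2, …, 2.

Pick v_2 = (0, 0, 0, 1)ᵀ.
Then v_1 = N · v_2 = (1, -1, -1, 0)ᵀ.

Sanity check: (A − (4)·I) v_1 = (0, 0, 0, 0)ᵀ = 0. ✓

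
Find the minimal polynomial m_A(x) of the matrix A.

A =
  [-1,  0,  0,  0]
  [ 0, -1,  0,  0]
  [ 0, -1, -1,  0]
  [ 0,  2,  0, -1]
x^2 + 2*x + 1

The characteristic polynomial is χ_A(x) = (x + 1)^4, so the eigenvalues are known. The minimal polynomial is
  m_A(x) = Π_λ (x − λ)^{k_λ}
where k_λ is the size of the *largest* Jordan block for λ (equivalently, the smallest k with (A − λI)^k v = 0 for every generalised eigenvector v of λ).

  λ = -1: largest Jordan block has size 2, contributing (x + 1)^2

So m_A(x) = (x + 1)^2 = x^2 + 2*x + 1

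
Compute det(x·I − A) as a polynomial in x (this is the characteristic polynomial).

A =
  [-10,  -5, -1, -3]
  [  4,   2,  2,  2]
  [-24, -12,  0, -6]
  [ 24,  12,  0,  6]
x^4 + 2*x^3

Expanding det(x·I − A) (e.g. by cofactor expansion or by noting that A is similar to its Jordan form J, which has the same characteristic polynomial as A) gives
  χ_A(x) = x^4 + 2*x^3
which factors as x^3*(x + 2). The eigenvalues (with algebraic multiplicities) are λ = -2 with multiplicity 1, λ = 0 with multiplicity 3.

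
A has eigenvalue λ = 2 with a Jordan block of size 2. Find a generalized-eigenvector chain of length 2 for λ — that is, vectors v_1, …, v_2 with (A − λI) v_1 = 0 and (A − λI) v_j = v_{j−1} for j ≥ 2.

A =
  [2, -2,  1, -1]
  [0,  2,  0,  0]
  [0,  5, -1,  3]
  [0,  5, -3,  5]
A Jordan chain for λ = 2 of length 2:
v_1 = (-2, 0, 5, 5)ᵀ
v_2 = (0, 1, 0, 0)ᵀ

Let N = A − (2)·I. We want v_2 with N^2 v_2 = 0 but N^1 v_2 ≠ 0; then v_{j-1} := N · v_j for j = 2, …, 2.

Pick v_2 = (0, 1, 0, 0)ᵀ.
Then v_1 = N · v_2 = (-2, 0, 5, 5)ᵀ.

Sanity check: (A − (2)·I) v_1 = (0, 0, 0, 0)ᵀ = 0. ✓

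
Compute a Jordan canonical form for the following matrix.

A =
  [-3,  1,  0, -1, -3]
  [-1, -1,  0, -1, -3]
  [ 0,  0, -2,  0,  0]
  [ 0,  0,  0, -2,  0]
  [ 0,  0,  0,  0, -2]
J_2(-2) ⊕ J_1(-2) ⊕ J_1(-2) ⊕ J_1(-2)

The characteristic polynomial is
  det(x·I − A) = x^5 + 10*x^4 + 40*x^3 + 80*x^2 + 80*x + 32 = (x + 2)^5

Eigenvalues and multiplicities (the geometric multiplicity of λ is n − rank(A − λI), which equals the number of Jordan blocks for λ):
  λ = -2: algebraic multiplicity = 5, geometric multiplicity = 4

Determining the block sizes for each eigenvalue:
  λ = -2: 4 blocks summing to 5 forces exactly one block of size 2 and the rest size 1 → block sizes [2, 1, 1, 1]

Assembling the blocks gives a Jordan form
J =
  [-2,  1,  0,  0,  0]
  [ 0, -2,  0,  0,  0]
  [ 0,  0, -2,  0,  0]
  [ 0,  0,  0, -2,  0]
  [ 0,  0,  0,  0, -2]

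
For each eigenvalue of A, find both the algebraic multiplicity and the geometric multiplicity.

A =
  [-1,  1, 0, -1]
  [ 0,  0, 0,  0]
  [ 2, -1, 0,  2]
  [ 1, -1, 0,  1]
λ = 0: alg = 4, geom = 2

Step 1 — factor the characteristic polynomial to read off the algebraic multiplicities:
  χ_A(x) = x^4

Step 2 — compute geometric multiplicities via the rank-nullity identity g(λ) = n − rank(A − λI):
  rank(A − (0)·I) = 2, so dim ker(A − (0)·I) = n − 2 = 2

Summary:
  λ = 0: algebraic multiplicity = 4, geometric multiplicity = 2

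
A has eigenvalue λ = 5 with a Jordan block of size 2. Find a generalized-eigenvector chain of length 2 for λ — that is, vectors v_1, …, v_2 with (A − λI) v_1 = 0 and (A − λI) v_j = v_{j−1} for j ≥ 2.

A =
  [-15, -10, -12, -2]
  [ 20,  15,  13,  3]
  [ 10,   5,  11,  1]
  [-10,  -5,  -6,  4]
A Jordan chain for λ = 5 of length 2:
v_1 = (4, -6, -2, 2)ᵀ
v_2 = (1, 0, -2, 0)ᵀ

Let N = A − (5)·I. We want v_2 with N^2 v_2 = 0 but N^1 v_2 ≠ 0; then v_{j-1} := N · v_j for j = 2, …, 2.

Pick v_2 = (1, 0, -2, 0)ᵀ.
Then v_1 = N · v_2 = (4, -6, -2, 2)ᵀ.

Sanity check: (A − (5)·I) v_1 = (0, 0, 0, 0)ᵀ = 0. ✓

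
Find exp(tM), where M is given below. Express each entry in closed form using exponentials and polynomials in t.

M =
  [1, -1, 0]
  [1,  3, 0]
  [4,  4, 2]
e^{tM} =
  [-t*exp(2*t) + exp(2*t), -t*exp(2*t), 0]
  [t*exp(2*t), t*exp(2*t) + exp(2*t), 0]
  [4*t*exp(2*t), 4*t*exp(2*t), exp(2*t)]

Strategy: write M = P · J · P⁻¹ where J is a Jordan canonical form, so e^{tM} = P · e^{tJ} · P⁻¹, and e^{tJ} can be computed block-by-block.

M has Jordan form
J =
  [2, 1, 0]
  [0, 2, 0]
  [0, 0, 2]
(up to reordering of blocks).

Per-block formulas:
  For a 1×1 block at λ = 2: exp(t · [2]) = [e^(2t)].
  For a 2×2 Jordan block J_2(2): exp(t · J_2(2)) = e^(2t)·(I + t·N), where N is the 2×2 nilpotent shift.

After assembling e^{tJ} and conjugating by P, we get:

e^{tM} =
  [-t*exp(2*t) + exp(2*t), -t*exp(2*t), 0]
  [t*exp(2*t), t*exp(2*t) + exp(2*t), 0]
  [4*t*exp(2*t), 4*t*exp(2*t), exp(2*t)]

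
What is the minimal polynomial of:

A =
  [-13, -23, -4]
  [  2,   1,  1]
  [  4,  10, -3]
x^3 + 15*x^2 + 75*x + 125

The characteristic polynomial is χ_A(x) = (x + 5)^3, so the eigenvalues are known. The minimal polynomial is
  m_A(x) = Π_λ (x − λ)^{k_λ}
where k_λ is the size of the *largest* Jordan block for λ (equivalently, the smallest k with (A − λI)^k v = 0 for every generalised eigenvector v of λ).

  λ = -5: largest Jordan block has size 3, contributing (x + 5)^3

So m_A(x) = (x + 5)^3 = x^3 + 15*x^2 + 75*x + 125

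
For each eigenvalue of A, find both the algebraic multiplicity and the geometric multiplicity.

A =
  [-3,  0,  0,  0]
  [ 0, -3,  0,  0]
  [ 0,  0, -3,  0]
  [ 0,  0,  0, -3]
λ = -3: alg = 4, geom = 4

Step 1 — factor the characteristic polynomial to read off the algebraic multiplicities:
  χ_A(x) = (x + 3)^4

Step 2 — compute geometric multiplicities via the rank-nullity identity g(λ) = n − rank(A − λI):
  rank(A − (-3)·I) = 0, so dim ker(A − (-3)·I) = n − 0 = 4

Summary:
  λ = -3: algebraic multiplicity = 4, geometric multiplicity = 4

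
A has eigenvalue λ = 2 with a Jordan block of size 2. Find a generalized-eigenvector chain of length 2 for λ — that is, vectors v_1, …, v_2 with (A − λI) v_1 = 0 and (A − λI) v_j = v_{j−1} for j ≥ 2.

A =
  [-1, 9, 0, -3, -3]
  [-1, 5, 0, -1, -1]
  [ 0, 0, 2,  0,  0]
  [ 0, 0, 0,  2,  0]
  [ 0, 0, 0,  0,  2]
A Jordan chain for λ = 2 of length 2:
v_1 = (-3, -1, 0, 0, 0)ᵀ
v_2 = (1, 0, 0, 0, 0)ᵀ

Let N = A − (2)·I. We want v_2 with N^2 v_2 = 0 but N^1 v_2 ≠ 0; then v_{j-1} := N · v_j for j = 2, …, 2.

Pick v_2 = (1, 0, 0, 0, 0)ᵀ.
Then v_1 = N · v_2 = (-3, -1, 0, 0, 0)ᵀ.

Sanity check: (A − (2)·I) v_1 = (0, 0, 0, 0, 0)ᵀ = 0. ✓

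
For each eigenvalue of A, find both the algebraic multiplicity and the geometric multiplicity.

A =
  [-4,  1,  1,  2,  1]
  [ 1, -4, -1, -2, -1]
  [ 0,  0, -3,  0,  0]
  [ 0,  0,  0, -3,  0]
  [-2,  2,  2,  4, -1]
λ = -3: alg = 5, geom = 4

Step 1 — factor the characteristic polynomial to read off the algebraic multiplicities:
  χ_A(x) = (x + 3)^5

Step 2 — compute geometric multiplicities via the rank-nullity identity g(λ) = n − rank(A − λI):
  rank(A − (-3)·I) = 1, so dim ker(A − (-3)·I) = n − 1 = 4

Summary:
  λ = -3: algebraic multiplicity = 5, geometric multiplicity = 4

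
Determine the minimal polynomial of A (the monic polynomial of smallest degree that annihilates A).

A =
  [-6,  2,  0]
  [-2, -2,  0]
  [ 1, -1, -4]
x^2 + 8*x + 16

The characteristic polynomial is χ_A(x) = (x + 4)^3, so the eigenvalues are known. The minimal polynomial is
  m_A(x) = Π_λ (x − λ)^{k_λ}
where k_λ is the size of the *largest* Jordan block for λ (equivalently, the smallest k with (A − λI)^k v = 0 for every generalised eigenvector v of λ).

  λ = -4: largest Jordan block has size 2, contributing (x + 4)^2

So m_A(x) = (x + 4)^2 = x^2 + 8*x + 16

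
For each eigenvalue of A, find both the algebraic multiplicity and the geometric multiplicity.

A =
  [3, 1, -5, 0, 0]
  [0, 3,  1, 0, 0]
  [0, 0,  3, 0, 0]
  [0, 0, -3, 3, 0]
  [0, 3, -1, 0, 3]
λ = 3: alg = 5, geom = 3

Step 1 — factor the characteristic polynomial to read off the algebraic multiplicities:
  χ_A(x) = (x - 3)^5

Step 2 — compute geometric multiplicities via the rank-nullity identity g(λ) = n − rank(A − λI):
  rank(A − (3)·I) = 2, so dim ker(A − (3)·I) = n − 2 = 3

Summary:
  λ = 3: algebraic multiplicity = 5, geometric multiplicity = 3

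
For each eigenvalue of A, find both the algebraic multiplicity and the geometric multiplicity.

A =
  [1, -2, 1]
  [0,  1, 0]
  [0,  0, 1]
λ = 1: alg = 3, geom = 2

Step 1 — factor the characteristic polynomial to read off the algebraic multiplicities:
  χ_A(x) = (x - 1)^3

Step 2 — compute geometric multiplicities via the rank-nullity identity g(λ) = n − rank(A − λI):
  rank(A − (1)·I) = 1, so dim ker(A − (1)·I) = n − 1 = 2

Summary:
  λ = 1: algebraic multiplicity = 3, geometric multiplicity = 2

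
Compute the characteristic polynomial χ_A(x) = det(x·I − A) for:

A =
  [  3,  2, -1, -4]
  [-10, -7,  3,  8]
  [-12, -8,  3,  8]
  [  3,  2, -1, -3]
x^4 + 4*x^3 + 6*x^2 + 4*x + 1

Expanding det(x·I − A) (e.g. by cofactor expansion or by noting that A is similar to its Jordan form J, which has the same characteristic polynomial as A) gives
  χ_A(x) = x^4 + 4*x^3 + 6*x^2 + 4*x + 1
which factors as (x + 1)^4. The eigenvalues (with algebraic multiplicities) are λ = -1 with multiplicity 4.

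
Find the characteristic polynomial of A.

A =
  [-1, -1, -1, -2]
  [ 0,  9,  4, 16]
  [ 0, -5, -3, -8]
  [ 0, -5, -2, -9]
x^4 + 4*x^3 + 6*x^2 + 4*x + 1

Expanding det(x·I − A) (e.g. by cofactor expansion or by noting that A is similar to its Jordan form J, which has the same characteristic polynomial as A) gives
  χ_A(x) = x^4 + 4*x^3 + 6*x^2 + 4*x + 1
which factors as (x + 1)^4. The eigenvalues (with algebraic multiplicities) are λ = -1 with multiplicity 4.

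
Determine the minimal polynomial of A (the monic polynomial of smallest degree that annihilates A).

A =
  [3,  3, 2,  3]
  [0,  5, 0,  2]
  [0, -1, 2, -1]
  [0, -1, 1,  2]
x^3 - 9*x^2 + 27*x - 27

The characteristic polynomial is χ_A(x) = (x - 3)^4, so the eigenvalues are known. The minimal polynomial is
  m_A(x) = Π_λ (x − λ)^{k_λ}
where k_λ is the size of the *largest* Jordan block for λ (equivalently, the smallest k with (A − λI)^k v = 0 for every generalised eigenvector v of λ).

  λ = 3: largest Jordan block has size 3, contributing (x − 3)^3

So m_A(x) = (x - 3)^3 = x^3 - 9*x^2 + 27*x - 27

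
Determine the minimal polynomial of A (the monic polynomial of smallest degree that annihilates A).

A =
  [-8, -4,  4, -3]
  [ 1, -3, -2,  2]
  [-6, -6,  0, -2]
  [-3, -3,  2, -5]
x^3 + 12*x^2 + 48*x + 64

The characteristic polynomial is χ_A(x) = (x + 4)^4, so the eigenvalues are known. The minimal polynomial is
  m_A(x) = Π_λ (x − λ)^{k_λ}
where k_λ is the size of the *largest* Jordan block for λ (equivalently, the smallest k with (A − λI)^k v = 0 for every generalised eigenvector v of λ).

  λ = -4: largest Jordan block has size 3, contributing (x + 4)^3

So m_A(x) = (x + 4)^3 = x^3 + 12*x^2 + 48*x + 64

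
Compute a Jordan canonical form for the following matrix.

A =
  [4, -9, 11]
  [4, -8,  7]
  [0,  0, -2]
J_3(-2)

The characteristic polynomial is
  det(x·I − A) = x^3 + 6*x^2 + 12*x + 8 = (x + 2)^3

Eigenvalues and multiplicities (the geometric multiplicity of λ is n − rank(A − λI), which equals the number of Jordan blocks for λ):
  λ = -2: algebraic multiplicity = 3, geometric multiplicity = 1

Determining the block sizes for each eigenvalue:
  λ = -2: one block (gm = 1), so the single block has size am = 3 → block sizes [3]

Assembling the blocks gives a Jordan form
J =
  [-2,  1,  0]
  [ 0, -2,  1]
  [ 0,  0, -2]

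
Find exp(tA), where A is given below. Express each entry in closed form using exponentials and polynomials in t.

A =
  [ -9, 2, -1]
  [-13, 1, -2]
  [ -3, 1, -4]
e^{tA} =
  [t^2*exp(-4*t) - 5*t*exp(-4*t) + exp(-4*t), -t^2*exp(-4*t)/2 + 2*t*exp(-4*t), t^2*exp(-4*t)/2 - t*exp(-4*t)]
  [3*t^2*exp(-4*t) - 13*t*exp(-4*t), -3*t^2*exp(-4*t)/2 + 5*t*exp(-4*t) + exp(-4*t), 3*t^2*exp(-4*t)/2 - 2*t*exp(-4*t)]
  [t^2*exp(-4*t) - 3*t*exp(-4*t), -t^2*exp(-4*t)/2 + t*exp(-4*t), t^2*exp(-4*t)/2 + exp(-4*t)]

Strategy: write A = P · J · P⁻¹ where J is a Jordan canonical form, so e^{tA} = P · e^{tJ} · P⁻¹, and e^{tJ} can be computed block-by-block.

A has Jordan form
J =
  [-4,  1,  0]
  [ 0, -4,  1]
  [ 0,  0, -4]
(up to reordering of blocks).

Per-block formulas:
  For a 3×3 Jordan block J_3(-4): exp(t · J_3(-4)) = e^(-4t)·(I + t·N + (t^2/2)·N^2), where N is the 3×3 nilpotent shift.

After assembling e^{tJ} and conjugating by P, we get:

e^{tA} =
  [t^2*exp(-4*t) - 5*t*exp(-4*t) + exp(-4*t), -t^2*exp(-4*t)/2 + 2*t*exp(-4*t), t^2*exp(-4*t)/2 - t*exp(-4*t)]
  [3*t^2*exp(-4*t) - 13*t*exp(-4*t), -3*t^2*exp(-4*t)/2 + 5*t*exp(-4*t) + exp(-4*t), 3*t^2*exp(-4*t)/2 - 2*t*exp(-4*t)]
  [t^2*exp(-4*t) - 3*t*exp(-4*t), -t^2*exp(-4*t)/2 + t*exp(-4*t), t^2*exp(-4*t)/2 + exp(-4*t)]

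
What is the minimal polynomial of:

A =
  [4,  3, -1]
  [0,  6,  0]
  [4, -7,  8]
x^3 - 18*x^2 + 108*x - 216

The characteristic polynomial is χ_A(x) = (x - 6)^3, so the eigenvalues are known. The minimal polynomial is
  m_A(x) = Π_λ (x − λ)^{k_λ}
where k_λ is the size of the *largest* Jordan block for λ (equivalently, the smallest k with (A − λI)^k v = 0 for every generalised eigenvector v of λ).

  λ = 6: largest Jordan block has size 3, contributing (x − 6)^3

So m_A(x) = (x - 6)^3 = x^3 - 18*x^2 + 108*x - 216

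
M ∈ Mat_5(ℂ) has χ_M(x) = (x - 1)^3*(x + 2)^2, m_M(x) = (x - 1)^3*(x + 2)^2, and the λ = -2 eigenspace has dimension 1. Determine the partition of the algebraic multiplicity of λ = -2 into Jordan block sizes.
Block sizes for λ = -2: [2]

Step 1 — from the characteristic polynomial, algebraic multiplicity of λ = -2 is 2. From dim ker(M − (-2)·I) = 1, there are exactly 1 Jordan blocks for λ = -2.
Step 2 — from the minimal polynomial, the factor (x + 2)^2 tells us the largest block for λ = -2 has size 2.
Step 3 — with total size 2, 1 blocks, and largest block 2, the block sizes (in nonincreasing order) are [2].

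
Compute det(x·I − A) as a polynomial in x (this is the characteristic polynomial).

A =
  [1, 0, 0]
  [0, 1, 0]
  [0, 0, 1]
x^3 - 3*x^2 + 3*x - 1

Expanding det(x·I − A) (e.g. by cofactor expansion or by noting that A is similar to its Jordan form J, which has the same characteristic polynomial as A) gives
  χ_A(x) = x^3 - 3*x^2 + 3*x - 1
which factors as (x - 1)^3. The eigenvalues (with algebraic multiplicities) are λ = 1 with multiplicity 3.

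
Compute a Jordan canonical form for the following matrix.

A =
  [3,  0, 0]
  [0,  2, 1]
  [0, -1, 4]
J_2(3) ⊕ J_1(3)

The characteristic polynomial is
  det(x·I − A) = x^3 - 9*x^2 + 27*x - 27 = (x - 3)^3

Eigenvalues and multiplicities (the geometric multiplicity of λ is n − rank(A − λI), which equals the number of Jordan blocks for λ):
  λ = 3: algebraic multiplicity = 3, geometric multiplicity = 2

Determining the block sizes for each eigenvalue:
  λ = 3: 2 blocks summing to 3 forces exactly one block of size 2 and the rest size 1 → block sizes [2, 1]

Assembling the blocks gives a Jordan form
J =
  [3, 1, 0]
  [0, 3, 0]
  [0, 0, 3]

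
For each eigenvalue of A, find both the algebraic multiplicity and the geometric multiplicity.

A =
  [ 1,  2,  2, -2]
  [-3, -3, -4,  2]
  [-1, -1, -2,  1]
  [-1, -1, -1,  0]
λ = -1: alg = 4, geom = 2

Step 1 — factor the characteristic polynomial to read off the algebraic multiplicities:
  χ_A(x) = (x + 1)^4

Step 2 — compute geometric multiplicities via the rank-nullity identity g(λ) = n − rank(A − λI):
  rank(A − (-1)·I) = 2, so dim ker(A − (-1)·I) = n − 2 = 2

Summary:
  λ = -1: algebraic multiplicity = 4, geometric multiplicity = 2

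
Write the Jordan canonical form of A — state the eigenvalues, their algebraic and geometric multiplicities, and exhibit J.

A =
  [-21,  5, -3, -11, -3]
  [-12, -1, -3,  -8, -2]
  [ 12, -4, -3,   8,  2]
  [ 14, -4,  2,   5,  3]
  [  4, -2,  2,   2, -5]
J_3(-5) ⊕ J_2(-5)

The characteristic polynomial is
  det(x·I − A) = x^5 + 25*x^4 + 250*x^3 + 1250*x^2 + 3125*x + 3125 = (x + 5)^5

Eigenvalues and multiplicities (the geometric multiplicity of λ is n − rank(A − λI), which equals the number of Jordan blocks for λ):
  λ = -5: algebraic multiplicity = 5, geometric multiplicity = 2

Determining the block sizes for each eigenvalue:
  λ = -5: with am = 5 and gm = 2, the partition is not yet determined (e.g. several partitions of 5 into 2 parts exist). Let N = A − (-5)·I. Computing rank(N^1) = 3, rank(N^2) = 1, rank(N^3) = 0; the number of blocks of size ≥ j is rank(N^{j−1}) − rank(N^j), giving [2, 2, 1]. So we have 1 block(s) of size 3, 1 block(s) of size 2 → block sizes [3, 2]

Assembling the blocks gives a Jordan form
J =
  [-5,  1,  0,  0,  0]
  [ 0, -5,  1,  0,  0]
  [ 0,  0, -5,  0,  0]
  [ 0,  0,  0, -5,  1]
  [ 0,  0,  0,  0, -5]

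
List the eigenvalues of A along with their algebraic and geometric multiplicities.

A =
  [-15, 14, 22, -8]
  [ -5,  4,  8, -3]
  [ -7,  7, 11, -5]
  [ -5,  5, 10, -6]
λ = -3: alg = 1, geom = 1; λ = -1: alg = 3, geom = 2

Step 1 — factor the characteristic polynomial to read off the algebraic multiplicities:
  χ_A(x) = (x + 1)^3*(x + 3)

Step 2 — compute geometric multiplicities via the rank-nullity identity g(λ) = n − rank(A − λI):
  rank(A − (-3)·I) = 3, so dim ker(A − (-3)·I) = n − 3 = 1
  rank(A − (-1)·I) = 2, so dim ker(A − (-1)·I) = n − 2 = 2

Summary:
  λ = -3: algebraic multiplicity = 1, geometric multiplicity = 1
  λ = -1: algebraic multiplicity = 3, geometric multiplicity = 2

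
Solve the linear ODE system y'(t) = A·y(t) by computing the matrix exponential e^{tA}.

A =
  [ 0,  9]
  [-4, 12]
e^{tA} =
  [-6*t*exp(6*t) + exp(6*t), 9*t*exp(6*t)]
  [-4*t*exp(6*t), 6*t*exp(6*t) + exp(6*t)]

Strategy: write A = P · J · P⁻¹ where J is a Jordan canonical form, so e^{tA} = P · e^{tJ} · P⁻¹, and e^{tJ} can be computed block-by-block.

A has Jordan form
J =
  [6, 1]
  [0, 6]
(up to reordering of blocks).

Per-block formulas:
  For a 2×2 Jordan block J_2(6): exp(t · J_2(6)) = e^(6t)·(I + t·N), where N is the 2×2 nilpotent shift.

After assembling e^{tJ} and conjugating by P, we get:

e^{tA} =
  [-6*t*exp(6*t) + exp(6*t), 9*t*exp(6*t)]
  [-4*t*exp(6*t), 6*t*exp(6*t) + exp(6*t)]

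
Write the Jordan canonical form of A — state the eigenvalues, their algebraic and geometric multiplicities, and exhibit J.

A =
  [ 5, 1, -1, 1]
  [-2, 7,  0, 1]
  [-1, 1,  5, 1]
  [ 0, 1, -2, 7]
J_2(6) ⊕ J_2(6)

The characteristic polynomial is
  det(x·I − A) = x^4 - 24*x^3 + 216*x^2 - 864*x + 1296 = (x - 6)^4

Eigenvalues and multiplicities (the geometric multiplicity of λ is n − rank(A − λI), which equals the number of Jordan blocks for λ):
  λ = 6: algebraic multiplicity = 4, geometric multiplicity = 2

Determining the block sizes for each eigenvalue:
  λ = 6: with am = 4 and gm = 2, the partition is not yet determined (e.g. several partitions of 4 into 2 parts exist). Let N = A − (6)·I. Computing rank(N^1) = 2, rank(N^2) = 0; the number of blocks of size ≥ j is rank(N^{j−1}) − rank(N^j), giving [2, 2]. So we have 2 block(s) of size 2 → block sizes [2, 2]

Assembling the blocks gives a Jordan form
J =
  [6, 1, 0, 0]
  [0, 6, 0, 0]
  [0, 0, 6, 1]
  [0, 0, 0, 6]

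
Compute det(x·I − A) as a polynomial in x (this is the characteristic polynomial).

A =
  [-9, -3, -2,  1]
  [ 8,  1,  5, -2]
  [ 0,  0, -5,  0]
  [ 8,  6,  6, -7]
x^4 + 20*x^3 + 150*x^2 + 500*x + 625

Expanding det(x·I − A) (e.g. by cofactor expansion or by noting that A is similar to its Jordan form J, which has the same characteristic polynomial as A) gives
  χ_A(x) = x^4 + 20*x^3 + 150*x^2 + 500*x + 625
which factors as (x + 5)^4. The eigenvalues (with algebraic multiplicities) are λ = -5 with multiplicity 4.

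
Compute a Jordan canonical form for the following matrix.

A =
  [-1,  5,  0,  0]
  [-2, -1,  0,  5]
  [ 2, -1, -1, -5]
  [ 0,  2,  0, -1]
J_3(-1) ⊕ J_1(-1)

The characteristic polynomial is
  det(x·I − A) = x^4 + 4*x^3 + 6*x^2 + 4*x + 1 = (x + 1)^4

Eigenvalues and multiplicities (the geometric multiplicity of λ is n − rank(A − λI), which equals the number of Jordan blocks for λ):
  λ = -1: algebraic multiplicity = 4, geometric multiplicity = 2

Determining the block sizes for each eigenvalue:
  λ = -1: with am = 4 and gm = 2, the partition is not yet determined (e.g. several partitions of 4 into 2 parts exist). Let N = A − (-1)·I. Computing rank(N^1) = 2, rank(N^2) = 1, rank(N^3) = 0; the number of blocks of size ≥ j is rank(N^{j−1}) − rank(N^j), giving [2, 1, 1]. So we have 1 block(s) of size 3, 1 block(s) of size 1 → block sizes [3, 1]

Assembling the blocks gives a Jordan form
J =
  [-1,  1,  0,  0]
  [ 0, -1,  1,  0]
  [ 0,  0, -1,  0]
  [ 0,  0,  0, -1]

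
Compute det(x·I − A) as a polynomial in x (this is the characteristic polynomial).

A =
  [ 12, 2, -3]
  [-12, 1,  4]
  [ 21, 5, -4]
x^3 - 9*x^2 + 27*x - 27

Expanding det(x·I − A) (e.g. by cofactor expansion or by noting that A is similar to its Jordan form J, which has the same characteristic polynomial as A) gives
  χ_A(x) = x^3 - 9*x^2 + 27*x - 27
which factors as (x - 3)^3. The eigenvalues (with algebraic multiplicities) are λ = 3 with multiplicity 3.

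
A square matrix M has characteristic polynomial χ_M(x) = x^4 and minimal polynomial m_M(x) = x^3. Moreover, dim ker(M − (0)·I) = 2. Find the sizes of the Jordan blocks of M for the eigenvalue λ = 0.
Block sizes for λ = 0: [3, 1]

Step 1 — from the characteristic polynomial, algebraic multiplicity of λ = 0 is 4. From dim ker(M − (0)·I) = 2, there are exactly 2 Jordan blocks for λ = 0.
Step 2 — from the minimal polynomial, the factor (x − 0)^3 tells us the largest block for λ = 0 has size 3.
Step 3 — with total size 4, 2 blocks, and largest block 3, the block sizes (in nonincreasing order) are [3, 1].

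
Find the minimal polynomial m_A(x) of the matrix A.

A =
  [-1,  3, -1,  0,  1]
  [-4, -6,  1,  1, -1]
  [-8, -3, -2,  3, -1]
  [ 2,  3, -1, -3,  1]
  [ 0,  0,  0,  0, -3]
x^3 + 9*x^2 + 27*x + 27

The characteristic polynomial is χ_A(x) = (x + 3)^5, so the eigenvalues are known. The minimal polynomial is
  m_A(x) = Π_λ (x − λ)^{k_λ}
where k_λ is the size of the *largest* Jordan block for λ (equivalently, the smallest k with (A − λI)^k v = 0 for every generalised eigenvector v of λ).

  λ = -3: largest Jordan block has size 3, contributing (x + 3)^3

So m_A(x) = (x + 3)^3 = x^3 + 9*x^2 + 27*x + 27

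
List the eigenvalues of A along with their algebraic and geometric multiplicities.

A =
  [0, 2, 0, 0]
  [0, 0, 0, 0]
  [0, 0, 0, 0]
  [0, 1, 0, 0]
λ = 0: alg = 4, geom = 3

Step 1 — factor the characteristic polynomial to read off the algebraic multiplicities:
  χ_A(x) = x^4

Step 2 — compute geometric multiplicities via the rank-nullity identity g(λ) = n − rank(A − λI):
  rank(A − (0)·I) = 1, so dim ker(A − (0)·I) = n − 1 = 3

Summary:
  λ = 0: algebraic multiplicity = 4, geometric multiplicity = 3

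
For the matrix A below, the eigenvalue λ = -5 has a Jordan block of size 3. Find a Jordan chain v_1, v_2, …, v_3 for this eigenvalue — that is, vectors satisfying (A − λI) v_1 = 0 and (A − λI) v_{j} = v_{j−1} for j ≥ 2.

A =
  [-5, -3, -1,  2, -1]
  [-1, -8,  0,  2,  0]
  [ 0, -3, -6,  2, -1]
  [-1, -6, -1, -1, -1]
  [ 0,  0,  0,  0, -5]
A Jordan chain for λ = -5 of length 3:
v_1 = (1, 1, 1, 2, 0)ᵀ
v_2 = (0, -1, 0, -1, 0)ᵀ
v_3 = (1, 0, 0, 0, 0)ᵀ

Let N = A − (-5)·I. We want v_3 with N^3 v_3 = 0 but N^2 v_3 ≠ 0; then v_{j-1} := N · v_j for j = 3, …, 2.

Pick v_3 = (1, 0, 0, 0, 0)ᵀ.
Then v_2 = N · v_3 = (0, -1, 0, -1, 0)ᵀ.
Then v_1 = N · v_2 = (1, 1, 1, 2, 0)ᵀ.

Sanity check: (A − (-5)·I) v_1 = (0, 0, 0, 0, 0)ᵀ = 0. ✓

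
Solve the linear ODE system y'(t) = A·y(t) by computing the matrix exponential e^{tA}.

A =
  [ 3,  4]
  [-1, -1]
e^{tA} =
  [2*t*exp(t) + exp(t), 4*t*exp(t)]
  [-t*exp(t), -2*t*exp(t) + exp(t)]

Strategy: write A = P · J · P⁻¹ where J is a Jordan canonical form, so e^{tA} = P · e^{tJ} · P⁻¹, and e^{tJ} can be computed block-by-block.

A has Jordan form
J =
  [1, 1]
  [0, 1]
(up to reordering of blocks).

Per-block formulas:
  For a 2×2 Jordan block J_2(1): exp(t · J_2(1)) = e^(1t)·(I + t·N), where N is the 2×2 nilpotent shift.

After assembling e^{tJ} and conjugating by P, we get:

e^{tA} =
  [2*t*exp(t) + exp(t), 4*t*exp(t)]
  [-t*exp(t), -2*t*exp(t) + exp(t)]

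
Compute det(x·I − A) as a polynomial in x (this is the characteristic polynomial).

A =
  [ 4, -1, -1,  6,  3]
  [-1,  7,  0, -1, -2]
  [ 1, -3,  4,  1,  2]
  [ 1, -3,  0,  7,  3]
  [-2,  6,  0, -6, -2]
x^5 - 20*x^4 + 160*x^3 - 640*x^2 + 1280*x - 1024

Expanding det(x·I − A) (e.g. by cofactor expansion or by noting that A is similar to its Jordan form J, which has the same characteristic polynomial as A) gives
  χ_A(x) = x^5 - 20*x^4 + 160*x^3 - 640*x^2 + 1280*x - 1024
which factors as (x - 4)^5. The eigenvalues (with algebraic multiplicities) are λ = 4 with multiplicity 5.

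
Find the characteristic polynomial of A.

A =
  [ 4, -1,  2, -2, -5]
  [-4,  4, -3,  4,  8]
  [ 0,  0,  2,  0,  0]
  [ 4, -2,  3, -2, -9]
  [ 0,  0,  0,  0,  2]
x^5 - 10*x^4 + 40*x^3 - 80*x^2 + 80*x - 32

Expanding det(x·I − A) (e.g. by cofactor expansion or by noting that A is similar to its Jordan form J, which has the same characteristic polynomial as A) gives
  χ_A(x) = x^5 - 10*x^4 + 40*x^3 - 80*x^2 + 80*x - 32
which factors as (x - 2)^5. The eigenvalues (with algebraic multiplicities) are λ = 2 with multiplicity 5.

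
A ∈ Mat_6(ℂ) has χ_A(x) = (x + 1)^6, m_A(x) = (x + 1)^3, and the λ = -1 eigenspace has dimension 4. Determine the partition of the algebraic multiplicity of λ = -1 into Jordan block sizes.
Block sizes for λ = -1: [3, 1, 1, 1]

Step 1 — from the characteristic polynomial, algebraic multiplicity of λ = -1 is 6. From dim ker(A − (-1)·I) = 4, there are exactly 4 Jordan blocks for λ = -1.
Step 2 — from the minimal polynomial, the factor (x + 1)^3 tells us the largest block for λ = -1 has size 3.
Step 3 — with total size 6, 4 blocks, and largest block 3, the block sizes (in nonincreasing order) are [3, 1, 1, 1].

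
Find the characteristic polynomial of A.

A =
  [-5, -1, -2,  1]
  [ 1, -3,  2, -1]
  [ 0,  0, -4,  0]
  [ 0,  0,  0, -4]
x^4 + 16*x^3 + 96*x^2 + 256*x + 256

Expanding det(x·I − A) (e.g. by cofactor expansion or by noting that A is similar to its Jordan form J, which has the same characteristic polynomial as A) gives
  χ_A(x) = x^4 + 16*x^3 + 96*x^2 + 256*x + 256
which factors as (x + 4)^4. The eigenvalues (with algebraic multiplicities) are λ = -4 with multiplicity 4.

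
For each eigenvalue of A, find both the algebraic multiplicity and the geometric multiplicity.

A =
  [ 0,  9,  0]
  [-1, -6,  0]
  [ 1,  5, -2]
λ = -3: alg = 2, geom = 1; λ = -2: alg = 1, geom = 1

Step 1 — factor the characteristic polynomial to read off the algebraic multiplicities:
  χ_A(x) = (x + 2)*(x + 3)^2

Step 2 — compute geometric multiplicities via the rank-nullity identity g(λ) = n − rank(A − λI):
  rank(A − (-3)·I) = 2, so dim ker(A − (-3)·I) = n − 2 = 1
  rank(A − (-2)·I) = 2, so dim ker(A − (-2)·I) = n − 2 = 1

Summary:
  λ = -3: algebraic multiplicity = 2, geometric multiplicity = 1
  λ = -2: algebraic multiplicity = 1, geometric multiplicity = 1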